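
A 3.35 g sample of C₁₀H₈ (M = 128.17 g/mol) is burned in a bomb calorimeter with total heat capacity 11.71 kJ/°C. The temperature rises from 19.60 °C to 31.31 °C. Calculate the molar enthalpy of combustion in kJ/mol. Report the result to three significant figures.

ΔH = -5250 kJ/mol

ΔT = 31.31 − 19.60 = 11.71 °C
q_cal = C_cal × ΔT = 11.71 × 11.71 = 137.1241 kJ
n = 3.35 / 128.17 = 0.02614 mol
q_rxn = −q_cal = -137.1241 kJ
ΔH = -137.1241 / 0.02614 = -5246 kJ/mol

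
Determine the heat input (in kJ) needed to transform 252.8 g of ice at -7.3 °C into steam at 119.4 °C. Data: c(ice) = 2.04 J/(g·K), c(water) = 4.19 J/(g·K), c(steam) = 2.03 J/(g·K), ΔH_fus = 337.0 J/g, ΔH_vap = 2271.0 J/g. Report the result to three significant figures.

q = 779 kJ

q1 (heat ice -7.3→0.0 °C): 252.8 × 2.04 × 7.3 = 3765 J
q2 (melt at 0 °C): 252.8 × 337.0 = 85194 J
q3 (heat water 0.0→100.0 °C): 252.8 × 4.19 × 100.0 = 105923 J
q4 (vaporize at 100 °C): 252.8 × 2271.0 = 574109 J
q5 (heat steam 100.0→119.4 °C): 252.8 × 2.03 × 19.4 = 9956 J
Total: 3765 + 85194 + 105923 + 574109 + 9956 = 778947 J = 779 kJ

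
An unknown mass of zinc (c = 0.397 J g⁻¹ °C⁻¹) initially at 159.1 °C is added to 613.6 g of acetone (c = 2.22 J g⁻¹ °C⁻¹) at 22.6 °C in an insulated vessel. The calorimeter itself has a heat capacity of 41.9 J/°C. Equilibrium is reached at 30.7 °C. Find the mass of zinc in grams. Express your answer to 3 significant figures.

m = 223 g

q_gained = (613.6 × 2.22 + 41.9) × (30.7 − 22.6) = 11370 J
q_lost = m × 0.397 × (159.1 − 30.7) = 50.9748 m
m = 11370 / 50.9748 = 223 g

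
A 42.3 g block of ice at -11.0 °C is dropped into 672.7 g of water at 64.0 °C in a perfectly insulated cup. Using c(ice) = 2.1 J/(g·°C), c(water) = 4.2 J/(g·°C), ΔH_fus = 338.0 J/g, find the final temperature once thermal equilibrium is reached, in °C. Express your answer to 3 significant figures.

Heat to bring ice to 0 °C and melt it: q₁ = 42.3×2.1×11.0 + 42.3×338.0 = 15275 J
Heat the water can supply cooling to 0 °C: 672.7×4.2×64.0 = 180822 J > q₁, so all ice melts.
Energy balance: 672.7×4.2×(64.0 − T) = 15275 + 42.3×4.2×(T − 0)
2825.34(64.0 − T) = 15275 + 177.66 T
180822 − 15275 = 3003.00 T
T = 165547 / 3003.00 = 55.13 °C

T_f = 55.1 °C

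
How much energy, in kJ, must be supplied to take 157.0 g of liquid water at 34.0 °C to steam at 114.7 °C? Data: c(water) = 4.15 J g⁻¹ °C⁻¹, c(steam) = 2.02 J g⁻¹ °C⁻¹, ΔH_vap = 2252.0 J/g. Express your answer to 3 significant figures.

q = 401 kJ

q1 (heat water 34.0→100.0 °C): 157.0 × 4.15 × 66.0 = 43002 J
q2 (vaporize at 100 °C): 157.0 × 2252.0 = 353564 J
q3 (heat steam 100.0→114.7 °C): 157.0 × 2.02 × 14.7 = 4662 J
Total: 43002 + 353564 + 4662 = 401228 J = 401 kJ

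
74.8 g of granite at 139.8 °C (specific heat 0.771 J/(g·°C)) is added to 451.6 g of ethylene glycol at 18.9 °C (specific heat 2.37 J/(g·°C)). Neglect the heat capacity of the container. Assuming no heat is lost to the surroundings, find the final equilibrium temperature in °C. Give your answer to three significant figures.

Heat lost by granite = heat gained by ethylene glycol.
(74.8)(0.771)(139.8 − T) = (451.6)(2.37)(T − 18.9)
57.6708 (139.8 − T) = 1070.292 (T − 18.9)
8062.4 − 57.6708 T = 1070.292 T − 20229
28291.4 = 1127.9628 T
T = 25.08 °C

T_f = 25.1 °C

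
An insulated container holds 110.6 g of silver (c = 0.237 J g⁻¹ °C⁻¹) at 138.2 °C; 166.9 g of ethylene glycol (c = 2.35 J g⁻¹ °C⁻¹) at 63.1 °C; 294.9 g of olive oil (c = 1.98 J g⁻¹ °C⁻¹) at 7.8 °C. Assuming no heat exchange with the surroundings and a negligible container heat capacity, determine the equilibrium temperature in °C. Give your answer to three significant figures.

T_f = 32.8 °C

Σ mᵢcᵢ(T − Tᵢ) = 0  ⇒  T = Σ mᵢcᵢTᵢ / Σ mᵢcᵢ
Σ mᵢcᵢ = 110.6×0.237 + 166.9×2.35 + 294.9×1.98 = 1002.3292
Σ mᵢcᵢTᵢ = 26.2122×138.2 + 392.215×63.1 + 583.902×7.8 = 32926
T = 32926 / 1002.3292 = 32.849 °C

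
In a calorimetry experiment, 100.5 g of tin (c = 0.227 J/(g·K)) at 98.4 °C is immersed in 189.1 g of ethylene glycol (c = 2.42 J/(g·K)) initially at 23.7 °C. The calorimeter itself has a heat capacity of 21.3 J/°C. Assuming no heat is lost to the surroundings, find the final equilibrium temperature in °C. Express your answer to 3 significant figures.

Heat lost by tin = heat gained by ethylene glycol + calorimeter.
(100.5)(0.227)(98.4 − T) = [(189.1)(2.42) + 21.3](T − 23.7)
22.8135 (98.4 − T) = 478.922 (T − 23.7)
2244.8 − 22.8135 T = 478.922 T − 11350
13594.8 = 501.7355 T
T = 27.10 °C

T_f = 27.1 °C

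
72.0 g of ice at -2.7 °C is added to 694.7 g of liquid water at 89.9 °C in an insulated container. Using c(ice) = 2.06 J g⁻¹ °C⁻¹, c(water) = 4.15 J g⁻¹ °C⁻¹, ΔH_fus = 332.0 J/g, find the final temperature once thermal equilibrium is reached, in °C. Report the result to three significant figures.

Heat to bring ice to 0 °C and melt it: q₁ = 72.0×2.06×2.7 + 72.0×332.0 = 24304 J
Heat the water can supply cooling to 0 °C: 694.7×4.15×89.9 = 259182 J > q₁, so all ice melts.
Energy balance: 694.7×4.15×(89.9 − T) = 24304 + 72.0×4.15×(T − 0)
2883.005(89.9 − T) = 24304 + 298.8 T
259182 − 24304 = 3181.805 T
T = 234878 / 3181.805 = 73.82 °C

T_f = 73.8 °C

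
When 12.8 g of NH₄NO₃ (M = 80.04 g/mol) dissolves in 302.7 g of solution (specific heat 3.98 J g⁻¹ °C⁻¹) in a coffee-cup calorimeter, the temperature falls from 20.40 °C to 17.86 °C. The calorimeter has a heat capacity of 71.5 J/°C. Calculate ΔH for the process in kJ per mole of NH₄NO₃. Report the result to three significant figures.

ΔH = 20.3 kJ/mol

|ΔT| = |17.86 − 20.40| = 2.54 °C
|q_surr| = (302.7 × 3.98 + 71.5) × 2.54 = 1276.246 × 2.54 = 3242 J
n(NH₄NO₃) = 12.8 / 80.04 = 0.1599 mol
Temperature fell, so q_rxn = +|q_surr| = 3.242 kJ
ΔH = q_rxn / n = 20.28 kJ/mol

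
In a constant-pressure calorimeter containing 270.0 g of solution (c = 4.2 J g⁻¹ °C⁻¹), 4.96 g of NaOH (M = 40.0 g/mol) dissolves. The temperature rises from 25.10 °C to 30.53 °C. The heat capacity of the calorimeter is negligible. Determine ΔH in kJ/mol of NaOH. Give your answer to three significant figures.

|ΔT| = |30.53 − 25.10| = 5.43 °C
|q_surr| = (270.0 × 4.2) × 5.43 = 1134 × 5.43 = 6158 J
n(NaOH) = 4.96 / 40.0 = 0.1240 mol
Temperature rose, so q_rxn = −|q_surr| = -6.158 kJ
ΔH = q_rxn / n = -49.66 kJ/mol

ΔH = -49.7 kJ/mol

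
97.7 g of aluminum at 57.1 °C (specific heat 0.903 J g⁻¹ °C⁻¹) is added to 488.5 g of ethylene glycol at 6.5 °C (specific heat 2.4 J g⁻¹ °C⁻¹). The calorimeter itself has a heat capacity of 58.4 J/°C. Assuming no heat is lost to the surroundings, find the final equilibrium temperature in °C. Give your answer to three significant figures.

T_f = 9.88 °C

Heat lost by aluminum = heat gained by ethylene glycol + calorimeter.
(97.7)(0.903)(57.1 − T) = [(488.5)(2.4) + 58.4](T − 6.5)
88.2231 (57.1 − T) = 1230.8 (T − 6.5)
5037.5 − 88.2231 T = 1230.8 T − 8000.2
13037.7 = 1319.0231 T
T = 9.884 °C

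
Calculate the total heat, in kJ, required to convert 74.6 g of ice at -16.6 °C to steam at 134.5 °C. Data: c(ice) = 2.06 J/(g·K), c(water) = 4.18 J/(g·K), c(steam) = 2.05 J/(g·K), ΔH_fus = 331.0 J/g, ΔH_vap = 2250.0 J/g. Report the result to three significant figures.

q = 232 kJ

q1 (heat ice -16.6→0.0 °C): 74.6 × 2.06 × 16.6 = 2551 J
q2 (melt at 0 °C): 74.6 × 331.0 = 24693 J
q3 (heat water 0.0→100.0 °C): 74.6 × 4.18 × 100.0 = 31183 J
q4 (vaporize at 100 °C): 74.6 × 2250.0 = 167850 J
q5 (heat steam 100.0→134.5 °C): 74.6 × 2.05 × 34.5 = 5276 J
Total: 2551 + 24693 + 31183 + 167850 + 5276 = 231553 J = 232 kJ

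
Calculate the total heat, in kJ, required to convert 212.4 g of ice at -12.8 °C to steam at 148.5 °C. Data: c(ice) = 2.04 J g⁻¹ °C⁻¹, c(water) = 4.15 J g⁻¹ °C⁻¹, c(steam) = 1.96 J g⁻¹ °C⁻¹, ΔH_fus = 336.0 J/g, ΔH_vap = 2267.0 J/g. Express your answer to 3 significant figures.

q1 (heat ice -12.8→0.0 °C): 212.4 × 2.04 × 12.8 = 5546 J
q2 (melt at 0 °C): 212.4 × 336.0 = 71366 J
q3 (heat water 0.0→100.0 °C): 212.4 × 4.15 × 100.0 = 88146 J
q4 (vaporize at 100 °C): 212.4 × 2267.0 = 481511 J
q5 (heat steam 100.0→148.5 °C): 212.4 × 1.96 × 48.5 = 20191 J
Total: 5546 + 71366 + 88146 + 481511 + 20191 = 666760 J = 667 kJ

q = 667 kJ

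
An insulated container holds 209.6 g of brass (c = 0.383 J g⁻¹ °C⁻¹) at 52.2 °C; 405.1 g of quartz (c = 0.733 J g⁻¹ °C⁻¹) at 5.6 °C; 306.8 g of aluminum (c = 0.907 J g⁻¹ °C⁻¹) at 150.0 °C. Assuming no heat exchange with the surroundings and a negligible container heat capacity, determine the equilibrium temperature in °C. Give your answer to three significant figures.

Σ mᵢcᵢ(T − Tᵢ) = 0  ⇒  T = Σ mᵢcᵢTᵢ / Σ mᵢcᵢ
Σ mᵢcᵢ = 209.6×0.383 + 405.1×0.733 + 306.8×0.907 = 655.4827
Σ mᵢcᵢTᵢ = 80.2768×52.2 + 296.9383×5.6 + 278.2676×150.0 = 47593
T = 47593 / 655.4827 = 72.61 °C

T_f = 72.6 °C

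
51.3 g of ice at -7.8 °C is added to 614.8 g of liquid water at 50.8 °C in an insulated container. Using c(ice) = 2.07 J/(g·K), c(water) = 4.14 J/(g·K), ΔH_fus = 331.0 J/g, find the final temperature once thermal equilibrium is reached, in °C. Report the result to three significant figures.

T_f = 40.4 °C

Heat to bring ice to 0 °C and melt it: q₁ = 51.3×2.07×7.8 + 51.3×331.0 = 17809 J
Heat the water can supply cooling to 0 °C: 614.8×4.14×50.8 = 129300 J > q₁, so all ice melts.
Energy balance: 614.8×4.14×(50.8 − T) = 17809 + 51.3×4.14×(T − 0)
2545.272(50.8 − T) = 17809 + 212.382 T
129300 − 17809 = 2757.654 T
T = 111491 / 2757.654 = 40.43 °C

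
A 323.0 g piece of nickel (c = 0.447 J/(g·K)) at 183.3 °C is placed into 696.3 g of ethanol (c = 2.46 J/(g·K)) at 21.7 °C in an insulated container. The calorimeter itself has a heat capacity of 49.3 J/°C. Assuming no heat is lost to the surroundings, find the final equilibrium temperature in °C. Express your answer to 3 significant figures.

Heat lost by nickel = heat gained by ethanol + calorimeter.
(323.0)(0.447)(183.3 − T) = [(696.3)(2.46) + 49.3](T − 21.7)
144.381 (183.3 − T) = 1762.198 (T − 21.7)
26465 − 144.381 T = 1762.198 T − 38240
64705 = 1906.579 T
T = 33.94 °C

T_f = 33.9 °C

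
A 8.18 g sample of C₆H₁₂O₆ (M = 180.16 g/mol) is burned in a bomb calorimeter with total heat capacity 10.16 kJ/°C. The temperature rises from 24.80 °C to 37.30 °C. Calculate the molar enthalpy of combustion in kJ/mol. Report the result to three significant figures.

ΔH = -2800 kJ/mol

ΔT = 37.30 − 24.80 = 12.50 °C
q_cal = C_cal × ΔT = 10.16 × 12.50 = 127 kJ
n = 8.18 / 180.16 = 0.04540 mol
q_rxn = −q_cal = -127 kJ
ΔH = -127 / 0.04540 = -2797 kJ/mol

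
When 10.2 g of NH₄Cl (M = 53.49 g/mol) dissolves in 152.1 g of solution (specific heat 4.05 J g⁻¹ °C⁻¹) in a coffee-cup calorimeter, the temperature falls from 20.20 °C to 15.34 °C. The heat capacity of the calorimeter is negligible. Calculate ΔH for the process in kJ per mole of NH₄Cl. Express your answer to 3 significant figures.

ΔH = 15.7 kJ/mol

|ΔT| = |15.34 − 20.20| = 4.86 °C
|q_surr| = (152.1 × 4.05) × 4.86 = 616.005 × 4.86 = 2994 J
n(NH₄Cl) = 10.2 / 53.49 = 0.1907 mol
Temperature fell, so q_rxn = +|q_surr| = 2.994 kJ
ΔH = q_rxn / n = 15.70 kJ/mol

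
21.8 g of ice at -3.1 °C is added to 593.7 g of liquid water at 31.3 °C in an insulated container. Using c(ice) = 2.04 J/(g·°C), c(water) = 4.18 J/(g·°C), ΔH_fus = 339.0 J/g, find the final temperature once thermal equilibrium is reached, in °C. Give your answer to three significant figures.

T_f = 27.3 °C

Heat to bring ice to 0 °C and melt it: q₁ = 21.8×2.04×3.1 + 21.8×339.0 = 7528.1 J
Heat the water can supply cooling to 0 °C: 593.7×4.18×31.3 = 77676.1 J > q₁, so all ice melts.
Energy balance: 593.7×4.18×(31.3 − T) = 7528.1 + 21.8×4.18×(T − 0)
2481.666(31.3 − T) = 7528.1 + 91.124 T
77676.1 − 7528.1 = 2572.790 T
T = 70148.0 / 2572.790 = 27.27 °C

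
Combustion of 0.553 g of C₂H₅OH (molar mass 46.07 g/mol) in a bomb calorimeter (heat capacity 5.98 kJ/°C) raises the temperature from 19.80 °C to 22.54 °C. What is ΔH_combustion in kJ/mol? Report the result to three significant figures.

ΔH = -1370 kJ/mol

ΔT = 22.54 − 19.80 = 2.74 °C
q_cal = C_cal × ΔT = 5.98 × 2.74 = 16.3852 kJ
n = 0.553 / 46.07 = 0.01200 mol
q_rxn = −q_cal = -16.3852 kJ
ΔH = -16.3852 / 0.01200 = -1365 kJ/mol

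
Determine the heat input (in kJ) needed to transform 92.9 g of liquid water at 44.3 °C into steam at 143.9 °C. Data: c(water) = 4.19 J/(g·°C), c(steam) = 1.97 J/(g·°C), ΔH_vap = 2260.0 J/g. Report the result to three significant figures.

q1 (heat water 44.3→100.0 °C): 92.9 × 4.19 × 55.7 = 21681 J
q2 (vaporize at 100 °C): 92.9 × 2260.0 = 209954 J
q3 (heat steam 100.0→143.9 °C): 92.9 × 1.97 × 43.9 = 8034 J
Total: 21681 + 209954 + 8034 = 239669 J = 240 kJ

q = 240 kJ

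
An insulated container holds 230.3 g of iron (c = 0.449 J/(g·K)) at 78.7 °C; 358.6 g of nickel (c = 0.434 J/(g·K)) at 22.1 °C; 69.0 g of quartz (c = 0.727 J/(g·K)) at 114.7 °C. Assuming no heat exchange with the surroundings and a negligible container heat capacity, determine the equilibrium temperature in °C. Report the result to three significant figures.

Σ mᵢcᵢ(T − Tᵢ) = 0  ⇒  T = Σ mᵢcᵢTᵢ / Σ mᵢcᵢ
Σ mᵢcᵢ = 230.3×0.449 + 358.6×0.434 + 69.0×0.727 = 309.2001
Σ mᵢcᵢTᵢ = 103.4047×78.7 + 155.6324×22.1 + 50.163×114.7 = 17331
T = 17331 / 309.2001 = 56.05 °C

T_f = 56.1 °C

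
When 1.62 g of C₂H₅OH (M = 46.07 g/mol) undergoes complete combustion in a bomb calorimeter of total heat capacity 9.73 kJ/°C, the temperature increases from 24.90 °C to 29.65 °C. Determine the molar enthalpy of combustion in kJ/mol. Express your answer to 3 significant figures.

ΔH = -1310 kJ/mol

ΔT = 29.65 − 24.90 = 4.75 °C
q_cal = C_cal × ΔT = 9.73 × 4.75 = 46.2175 kJ
n = 1.62 / 46.07 = 0.03516 mol
q_rxn = −q_cal = -46.2175 kJ
ΔH = -46.2175 / 0.03516 = -1314 kJ/mol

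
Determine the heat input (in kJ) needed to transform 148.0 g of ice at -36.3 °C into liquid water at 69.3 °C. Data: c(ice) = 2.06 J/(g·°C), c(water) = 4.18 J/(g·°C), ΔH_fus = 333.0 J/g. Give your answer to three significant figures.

q1 (heat ice -36.3→0.0 °C): 148.0 × 2.06 × 36.3 = 11067 J
q2 (melt at 0 °C): 148.0 × 333.0 = 49284 J
q3 (heat water 0.0→69.3 °C): 148.0 × 4.18 × 69.3 = 42872 J
Total: 11067 + 49284 + 42872 = 103223 J = 103 kJ

q = 103 kJ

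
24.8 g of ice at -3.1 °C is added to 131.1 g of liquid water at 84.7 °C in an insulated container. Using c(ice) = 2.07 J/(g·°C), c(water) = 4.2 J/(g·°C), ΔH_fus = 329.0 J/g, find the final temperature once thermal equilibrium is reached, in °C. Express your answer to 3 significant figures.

T_f = 58.5 °C

Heat to bring ice to 0 °C and melt it: q₁ = 24.8×2.07×3.1 + 24.8×329.0 = 8318.3 J
Heat the water can supply cooling to 0 °C: 131.1×4.2×84.7 = 46637.5 J > q₁, so all ice melts.
Energy balance: 131.1×4.2×(84.7 − T) = 8318.3 + 24.8×4.2×(T − 0)
550.62(84.7 − T) = 8318.3 + 104.16 T
46637.5 − 8318.3 = 654.78 T
T = 38319.2 / 654.78 = 58.52 °C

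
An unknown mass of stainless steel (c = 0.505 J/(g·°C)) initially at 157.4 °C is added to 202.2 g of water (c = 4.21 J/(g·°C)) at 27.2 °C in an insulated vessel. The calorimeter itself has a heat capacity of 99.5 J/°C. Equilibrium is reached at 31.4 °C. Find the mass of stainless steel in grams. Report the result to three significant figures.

m = 62.8 g

q_gained = (202.2 × 4.21 + 99.5) × (31.4 − 27.2) = 3993 J
q_lost = m × 0.505 × (157.4 − 31.4) = 63.63 m
m = 3993 / 63.63 = 62.8 g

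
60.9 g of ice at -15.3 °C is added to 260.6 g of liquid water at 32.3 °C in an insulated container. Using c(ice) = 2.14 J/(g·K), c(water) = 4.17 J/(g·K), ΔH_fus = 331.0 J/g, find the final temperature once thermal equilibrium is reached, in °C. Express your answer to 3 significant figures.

Heat to bring ice to 0 °C and melt it: q₁ = 60.9×2.14×15.3 + 60.9×331.0 = 22152 J
Heat the water can supply cooling to 0 °C: 260.6×4.17×32.3 = 35100.5 J > q₁, so all ice melts.
Energy balance: 260.6×4.17×(32.3 − T) = 22152 + 60.9×4.17×(T − 0)
1086.702(32.3 − T) = 22152 + 253.953 T
35100.5 − 22152 = 1340.655 T
T = 12948.5 / 1340.655 = 9.658 °C

T_f = 9.66 °C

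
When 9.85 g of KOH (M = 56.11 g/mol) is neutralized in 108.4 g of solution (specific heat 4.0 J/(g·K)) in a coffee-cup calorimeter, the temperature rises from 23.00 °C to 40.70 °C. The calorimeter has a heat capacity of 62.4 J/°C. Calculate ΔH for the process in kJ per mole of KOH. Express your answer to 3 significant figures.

ΔH = -50.0 kJ/mol

|ΔT| = |40.70 − 23.00| = 17.70 °C
|q_surr| = (108.4 × 4.0 + 62.4) × 17.70 = 496.0 × 17.70 = 8779 J
n(KOH) = 9.85 / 56.11 = 0.1755 mol
Temperature rose, so q_rxn = −|q_surr| = -8.779 kJ
ΔH = q_rxn / n = -50.02 kJ/mol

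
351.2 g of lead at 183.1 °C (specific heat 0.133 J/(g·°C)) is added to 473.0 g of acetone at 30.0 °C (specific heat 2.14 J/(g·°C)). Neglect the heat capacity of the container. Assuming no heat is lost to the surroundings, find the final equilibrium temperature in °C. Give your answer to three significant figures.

Heat lost by lead = heat gained by acetone.
(351.2)(0.133)(183.1 − T) = (473.0)(2.14)(T − 30.0)
46.7096 (183.1 − T) = 1012.22 (T − 30.0)
8552.5 − 46.7096 T = 1012.22 T − 30367
38919.5 = 1058.9296 T
T = 36.75 °C

T_f = 36.8 °C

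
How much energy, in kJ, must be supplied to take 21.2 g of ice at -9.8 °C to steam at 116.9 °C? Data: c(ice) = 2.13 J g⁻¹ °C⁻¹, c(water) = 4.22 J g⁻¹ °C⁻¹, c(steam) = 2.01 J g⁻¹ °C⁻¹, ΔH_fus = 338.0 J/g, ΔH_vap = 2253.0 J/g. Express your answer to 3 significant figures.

q = 65.0 kJ

q1 (heat ice -9.8→0.0 °C): 21.2 × 2.13 × 9.8 = 443 J
q2 (melt at 0 °C): 21.2 × 338.0 = 7166 J
q3 (heat water 0.0→100.0 °C): 21.2 × 4.22 × 100.0 = 8946 J
q4 (vaporize at 100 °C): 21.2 × 2253.0 = 47764 J
q5 (heat steam 100.0→116.9 °C): 21.2 × 2.01 × 16.9 = 720 J
Total: 443 + 7166 + 8946 + 47764 + 720 = 65039 J = 65.0 kJ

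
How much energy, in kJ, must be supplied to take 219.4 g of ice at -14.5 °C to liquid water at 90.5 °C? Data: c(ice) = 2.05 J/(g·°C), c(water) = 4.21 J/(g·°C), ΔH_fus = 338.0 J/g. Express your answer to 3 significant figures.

q1 (heat ice -14.5→0.0 °C): 219.4 × 2.05 × 14.5 = 6522 J
q2 (melt at 0 °C): 219.4 × 338.0 = 74157 J
q3 (heat water 0.0→90.5 °C): 219.4 × 4.21 × 90.5 = 83592 J
Total: 6522 + 74157 + 83592 = 164271 J = 164 kJ

q = 164 kJ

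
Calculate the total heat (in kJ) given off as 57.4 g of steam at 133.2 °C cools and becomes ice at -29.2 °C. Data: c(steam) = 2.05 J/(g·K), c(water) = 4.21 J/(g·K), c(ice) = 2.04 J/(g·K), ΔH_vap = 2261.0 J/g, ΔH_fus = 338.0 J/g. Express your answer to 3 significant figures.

q = 181 kJ

q1 (cool steam 133.2→100 °C): 57.4 × 2.05 × 33.2 = 3907 J
q2 (condense at 100 °C): 57.4 × 2261.0 = 129781 J
q3 (cool water 100→0 °C): 57.4 × 4.21 × 100.0 = 24165 J
q4 (freeze at 0 °C): 57.4 × 338.0 = 19401 J
q5 (cool ice 0→-29.2 °C): 57.4 × 2.04 × 29.2 = 3419 J
Total: 3907 + 129781 + 24165 + 19401 + 3419 = 180673 J = 181 kJ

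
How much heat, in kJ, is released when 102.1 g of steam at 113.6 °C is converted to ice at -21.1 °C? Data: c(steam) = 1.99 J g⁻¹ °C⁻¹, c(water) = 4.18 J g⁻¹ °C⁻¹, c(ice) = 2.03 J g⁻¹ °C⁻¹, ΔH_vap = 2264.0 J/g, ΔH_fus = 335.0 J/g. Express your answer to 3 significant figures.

q = 315 kJ

q1 (cool steam 113.6→100 °C): 102.1 × 1.99 × 13.6 = 2763 J
q2 (condense at 100 °C): 102.1 × 2264.0 = 231154 J
q3 (cool water 100→0 °C): 102.1 × 4.18 × 100.0 = 42678 J
q4 (freeze at 0 °C): 102.1 × 335.0 = 34204 J
q5 (cool ice 0→-21.1 °C): 102.1 × 2.03 × 21.1 = 4373 J
Total: 2763 + 231154 + 42678 + 34204 + 4373 = 315172 J = 315 kJ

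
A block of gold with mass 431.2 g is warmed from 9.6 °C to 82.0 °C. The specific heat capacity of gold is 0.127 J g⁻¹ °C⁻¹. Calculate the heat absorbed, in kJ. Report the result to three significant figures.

q = 3.96 kJ

q = m c ΔT = 431.2 × 0.127 × (82.0 − 9.6)
q = 431.2 × 0.127 × 72.4 = 3964.8 J = 3.96 kJ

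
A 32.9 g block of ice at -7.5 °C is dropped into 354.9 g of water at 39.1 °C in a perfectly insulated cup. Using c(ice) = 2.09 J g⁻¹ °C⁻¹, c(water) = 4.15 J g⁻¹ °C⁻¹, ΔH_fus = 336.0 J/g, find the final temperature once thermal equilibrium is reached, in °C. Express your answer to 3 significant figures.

Heat to bring ice to 0 °C and melt it: q₁ = 32.9×2.09×7.5 + 32.9×336.0 = 11570 J
Heat the water can supply cooling to 0 °C: 354.9×4.15×39.1 = 57587.8 J > q₁, so all ice melts.
Energy balance: 354.9×4.15×(39.1 − T) = 11570 + 32.9×4.15×(T − 0)
1472.835(39.1 − T) = 11570 + 136.535 T
57587.8 − 11570 = 1609.370 T
T = 46017.8 / 1609.370 = 28.59 °C

T_f = 28.6 °C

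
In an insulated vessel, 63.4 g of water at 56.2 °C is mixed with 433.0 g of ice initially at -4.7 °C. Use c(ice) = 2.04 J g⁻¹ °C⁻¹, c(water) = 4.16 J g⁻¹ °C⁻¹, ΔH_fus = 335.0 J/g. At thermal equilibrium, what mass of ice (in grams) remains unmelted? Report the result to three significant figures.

m_ice remaining = 401 g

Heat to warm all ice to 0 °C: 433.0×2.04×4.7 = 4151.6 J
Heat released by water cooling to 0 °C: 63.4×4.16×56.2 = 14822 J
14822 J < 4151.6 + 433.0×335.0 = 149206.6 J, so not all ice melts; final T = 0 °C.
Heat left for melting: 14822 − 4151.6 = 10670.4 J
Mass melted = 10670.4 / 335.0 = 31.85 g
Ice remaining = 433.0 − 31.85 = 401.15 g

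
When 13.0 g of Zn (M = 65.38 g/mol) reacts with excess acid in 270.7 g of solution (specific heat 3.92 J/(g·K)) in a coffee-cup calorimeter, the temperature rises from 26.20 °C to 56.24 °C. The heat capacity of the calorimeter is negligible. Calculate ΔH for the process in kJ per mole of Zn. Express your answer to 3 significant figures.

|ΔT| = |56.24 − 26.20| = 30.04 °C
|q_surr| = (270.7 × 3.92) × 30.04 = 1061.144 × 30.04 = 31880 J
n(Zn) = 13.0 / 65.38 = 0.1988 mol
Temperature rose, so q_rxn = −|q_surr| = -31.88 kJ
ΔH = q_rxn / n = -160.4 kJ/mol

ΔH = -160 kJ/mol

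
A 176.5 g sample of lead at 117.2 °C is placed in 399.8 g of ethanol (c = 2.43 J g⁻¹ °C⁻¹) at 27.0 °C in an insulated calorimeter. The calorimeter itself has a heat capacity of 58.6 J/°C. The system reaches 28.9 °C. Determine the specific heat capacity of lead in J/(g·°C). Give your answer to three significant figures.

q_gained = (399.8 × 2.43 + 58.6) × (28.9 − 27.0) = 1957 J
q_lost = 176.5 × c × (117.2 − 28.9) = 15584.95 c
Set equal: c = 1957 / 15584.95 = 0.126 J/(g·°C)

c = 0.126 J/(g·°C)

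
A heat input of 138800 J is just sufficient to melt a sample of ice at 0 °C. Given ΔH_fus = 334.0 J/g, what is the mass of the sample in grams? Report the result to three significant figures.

m = q / ΔH_fus = 138800 J / 334.0 J/g = 416 g

m = 416 g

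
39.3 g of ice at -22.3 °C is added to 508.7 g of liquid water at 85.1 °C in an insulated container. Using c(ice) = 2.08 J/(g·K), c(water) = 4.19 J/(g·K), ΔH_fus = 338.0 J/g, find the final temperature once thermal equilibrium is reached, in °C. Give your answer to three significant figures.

Heat to bring ice to 0 °C and melt it: q₁ = 39.3×2.08×22.3 + 39.3×338.0 = 15106 J
Heat the water can supply cooling to 0 °C: 508.7×4.19×85.1 = 181387 J > q₁, so all ice melts.
Energy balance: 508.7×4.19×(85.1 − T) = 15106 + 39.3×4.19×(T − 0)
2131.453(85.1 − T) = 15106 + 164.667 T
181387 − 15106 = 2296.120 T
T = 166281 / 2296.120 = 72.42 °C

T_f = 72.4 °C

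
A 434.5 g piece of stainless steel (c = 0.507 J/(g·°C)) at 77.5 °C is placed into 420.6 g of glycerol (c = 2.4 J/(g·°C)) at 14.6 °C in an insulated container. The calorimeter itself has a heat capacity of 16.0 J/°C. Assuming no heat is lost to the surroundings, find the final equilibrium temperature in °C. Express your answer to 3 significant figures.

Heat lost by stainless steel = heat gained by glycerol + calorimeter.
(434.5)(0.507)(77.5 − T) = [(420.6)(2.4) + 16.0](T − 14.6)
220.2915 (77.5 − T) = 1025.44 (T − 14.6)
17073 − 220.2915 T = 1025.44 T − 14971
32044 = 1245.7315 T
T = 25.72 °C

T_f = 25.7 °C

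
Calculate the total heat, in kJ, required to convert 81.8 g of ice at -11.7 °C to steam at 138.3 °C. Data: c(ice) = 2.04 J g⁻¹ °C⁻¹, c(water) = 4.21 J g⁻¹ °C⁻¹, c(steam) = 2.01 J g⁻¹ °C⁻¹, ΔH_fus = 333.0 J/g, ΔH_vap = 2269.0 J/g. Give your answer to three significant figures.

q1 (heat ice -11.7→0.0 °C): 81.8 × 2.04 × 11.7 = 1952 J
q2 (melt at 0 °C): 81.8 × 333.0 = 27239 J
q3 (heat water 0.0→100.0 °C): 81.8 × 4.21 × 100.0 = 34438 J
q4 (vaporize at 100 °C): 81.8 × 2269.0 = 185604 J
q5 (heat steam 100.0→138.3 °C): 81.8 × 2.01 × 38.3 = 6297 J
Total: 1952 + 27239 + 34438 + 185604 + 6297 = 255530 J = 256 kJ

q = 256 kJ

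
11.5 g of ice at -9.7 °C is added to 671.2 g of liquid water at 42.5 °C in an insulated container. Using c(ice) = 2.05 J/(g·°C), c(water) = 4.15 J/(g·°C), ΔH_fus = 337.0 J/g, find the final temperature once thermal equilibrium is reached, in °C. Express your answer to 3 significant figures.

Heat to bring ice to 0 °C and melt it: q₁ = 11.5×2.05×9.7 + 11.5×337.0 = 4104.2 J
Heat the water can supply cooling to 0 °C: 671.2×4.15×42.5 = 118383 J > q₁, so all ice melts.
Energy balance: 671.2×4.15×(42.5 − T) = 4104.2 + 11.5×4.15×(T − 0)
2785.48(42.5 − T) = 4104.2 + 47.725 T
118383 − 4104.2 = 2833.205 T
T = 114278.8 / 2833.205 = 40.34 °C

T_f = 40.3 °C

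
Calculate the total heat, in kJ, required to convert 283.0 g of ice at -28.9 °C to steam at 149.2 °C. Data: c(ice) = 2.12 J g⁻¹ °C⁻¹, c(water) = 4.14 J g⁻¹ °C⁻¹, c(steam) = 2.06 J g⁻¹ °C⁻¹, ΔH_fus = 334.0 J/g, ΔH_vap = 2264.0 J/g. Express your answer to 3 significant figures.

q1 (heat ice -28.9→0.0 °C): 283.0 × 2.12 × 28.9 = 17339 J
q2 (melt at 0 °C): 283.0 × 334.0 = 94522 J
q3 (heat water 0.0→100.0 °C): 283.0 × 4.14 × 100.0 = 117162 J
q4 (vaporize at 100 °C): 283.0 × 2264.0 = 640712 J
q5 (heat steam 100.0→149.2 °C): 283.0 × 2.06 × 49.2 = 28683 J
Total: 17339 + 94522 + 117162 + 640712 + 28683 = 898418 J = 898 kJ

q = 898 kJ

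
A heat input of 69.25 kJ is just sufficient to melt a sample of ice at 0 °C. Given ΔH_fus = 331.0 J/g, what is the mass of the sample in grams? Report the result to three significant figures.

m = 209 g

m = q / ΔH_fus = 69250 J / 331.0 J/g = 209 g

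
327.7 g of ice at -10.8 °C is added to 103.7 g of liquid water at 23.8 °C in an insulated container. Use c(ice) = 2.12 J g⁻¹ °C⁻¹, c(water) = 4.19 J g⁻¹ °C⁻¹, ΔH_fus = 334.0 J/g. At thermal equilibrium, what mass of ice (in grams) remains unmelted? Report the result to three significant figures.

m_ice remaining = 319 g

Heat to warm all ice to 0 °C: 327.7×2.12×10.8 = 7503.0 J
Heat released by water cooling to 0 °C: 103.7×4.19×23.8 = 10341 J
10341 J < 7503.0 + 327.7×334.0 = 116954.8 J, so not all ice melts; final T = 0 °C.
Heat left for melting: 10341 − 7503.0 = 2838.0 J
Mass melted = 2838.0 / 334.0 = 8.497 g
Ice remaining = 327.7 − 8.497 = 319.203 g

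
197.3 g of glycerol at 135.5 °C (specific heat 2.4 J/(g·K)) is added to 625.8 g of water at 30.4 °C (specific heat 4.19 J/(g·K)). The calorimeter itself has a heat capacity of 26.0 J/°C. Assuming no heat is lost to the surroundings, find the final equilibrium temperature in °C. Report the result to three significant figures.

T_f = 46.3 °C

Heat lost by glycerol = heat gained by water + calorimeter.
(197.3)(2.4)(135.5 − T) = [(625.8)(4.19) + 26.0](T − 30.4)
473.52 (135.5 − T) = 2648.102 (T − 30.4)
64162 − 473.52 T = 2648.102 T − 80502
144664 = 3121.622 T
T = 46.34 °C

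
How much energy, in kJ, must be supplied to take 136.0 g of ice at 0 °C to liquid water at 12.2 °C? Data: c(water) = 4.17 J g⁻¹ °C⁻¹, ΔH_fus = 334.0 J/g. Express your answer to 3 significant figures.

q1 (melt at 0 °C): 136.0 × 334.0 = 45424 J
q2 (heat water 0.0→12.2 °C): 136.0 × 4.17 × 12.2 = 6919 J
Total: 45424 + 6919 = 52343 J = 52.3 kJ

q = 52.3 kJ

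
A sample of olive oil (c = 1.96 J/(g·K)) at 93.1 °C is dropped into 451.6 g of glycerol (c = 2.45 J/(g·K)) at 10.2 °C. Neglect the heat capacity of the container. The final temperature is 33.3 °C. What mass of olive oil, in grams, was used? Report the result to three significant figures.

m = 218 g

q_gained = (451.6 × 2.45) × (33.3 − 10.2) = 25560 J
q_lost = m × 1.96 × (93.1 − 33.3) = 117.208 m
m = 25560 / 117.208 = 218 g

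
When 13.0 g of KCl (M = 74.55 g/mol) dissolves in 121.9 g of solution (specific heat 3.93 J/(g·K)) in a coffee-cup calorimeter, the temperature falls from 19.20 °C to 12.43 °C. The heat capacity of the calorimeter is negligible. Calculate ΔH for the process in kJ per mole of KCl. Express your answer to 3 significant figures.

ΔH = 18.6 kJ/mol

|ΔT| = |12.43 − 19.20| = 6.77 °C
|q_surr| = (121.9 × 3.93) × 6.77 = 479.067 × 6.77 = 3243 J
n(KCl) = 13.0 / 74.55 = 0.1744 mol
Temperature fell, so q_rxn = +|q_surr| = 3.243 kJ
ΔH = q_rxn / n = 18.60 kJ/mol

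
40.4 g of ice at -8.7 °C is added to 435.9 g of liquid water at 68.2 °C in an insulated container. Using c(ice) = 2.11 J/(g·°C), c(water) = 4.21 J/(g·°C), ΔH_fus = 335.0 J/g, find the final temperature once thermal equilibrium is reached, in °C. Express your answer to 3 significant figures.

T_f = 55.3 °C

Heat to bring ice to 0 °C and melt it: q₁ = 40.4×2.11×8.7 + 40.4×335.0 = 14276 J
Heat the water can supply cooling to 0 °C: 435.9×4.21×68.2 = 125156 J > q₁, so all ice melts.
Energy balance: 435.9×4.21×(68.2 − T) = 14276 + 40.4×4.21×(T − 0)
1835.139(68.2 − T) = 14276 + 170.084 T
125156 − 14276 = 2005.223 T
T = 110880 / 2005.223 = 55.30 °C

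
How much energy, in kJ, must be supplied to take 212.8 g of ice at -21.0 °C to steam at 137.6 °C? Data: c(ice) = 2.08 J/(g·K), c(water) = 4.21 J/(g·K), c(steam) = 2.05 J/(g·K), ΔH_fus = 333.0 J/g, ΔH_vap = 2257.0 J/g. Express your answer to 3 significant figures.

q1 (heat ice -21.0→0.0 °C): 212.8 × 2.08 × 21.0 = 9295 J
q2 (melt at 0 °C): 212.8 × 333.0 = 70862 J
q3 (heat water 0.0→100.0 °C): 212.8 × 4.21 × 100.0 = 89589 J
q4 (vaporize at 100 °C): 212.8 × 2257.0 = 480290 J
q5 (heat steam 100.0→137.6 °C): 212.8 × 2.05 × 37.6 = 16403 J
Total: 9295 + 70862 + 89589 + 480290 + 16403 = 666439 J = 666 kJ

q = 666 kJ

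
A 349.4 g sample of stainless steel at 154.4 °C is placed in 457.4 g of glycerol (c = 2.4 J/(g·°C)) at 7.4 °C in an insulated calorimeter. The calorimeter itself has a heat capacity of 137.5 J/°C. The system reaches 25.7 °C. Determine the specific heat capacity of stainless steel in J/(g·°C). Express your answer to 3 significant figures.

c = 0.503 J/(g·°C)

q_gained = (457.4 × 2.4 + 137.5) × (25.7 − 7.4) = 22610 J
q_lost = 349.4 × c × (154.4 − 25.7) = 44967.78 c
Set equal: c = 22610 / 44967.78 = 0.503 J/(g·°C)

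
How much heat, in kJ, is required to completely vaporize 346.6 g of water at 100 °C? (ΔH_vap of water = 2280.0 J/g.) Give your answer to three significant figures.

q = m × ΔH_vap = 346.6 × 2280.0 = 790200 J = 790 kJ

q = 790 kJ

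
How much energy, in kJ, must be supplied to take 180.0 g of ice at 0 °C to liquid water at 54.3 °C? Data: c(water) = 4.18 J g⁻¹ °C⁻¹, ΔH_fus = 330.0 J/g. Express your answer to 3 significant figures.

q = 100 kJ

q1 (melt at 0 °C): 180.0 × 330.0 = 59400 J
q2 (heat water 0.0→54.3 °C): 180.0 × 4.18 × 54.3 = 40855 J
Total: 59400 + 40855 = 100255 J = 100 kJ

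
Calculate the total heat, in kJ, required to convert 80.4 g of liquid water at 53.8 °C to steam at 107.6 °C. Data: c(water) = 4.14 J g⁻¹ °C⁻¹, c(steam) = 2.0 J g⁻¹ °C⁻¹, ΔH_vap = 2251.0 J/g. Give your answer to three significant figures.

q1 (heat water 53.8→100.0 °C): 80.4 × 4.14 × 46.2 = 15378 J
q2 (vaporize at 100 °C): 80.4 × 2251.0 = 180980 J
q3 (heat steam 100.0→107.6 °C): 80.4 × 2.0 × 7.6 = 1222 J
Total: 15378 + 180980 + 1222 = 197580 J = 198 kJ

q = 198 kJ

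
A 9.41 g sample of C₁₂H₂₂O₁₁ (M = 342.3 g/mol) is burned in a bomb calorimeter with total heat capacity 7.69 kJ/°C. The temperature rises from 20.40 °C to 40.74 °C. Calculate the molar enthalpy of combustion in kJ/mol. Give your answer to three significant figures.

ΔT = 40.74 − 20.40 = 20.34 °C
q_cal = C_cal × ΔT = 7.69 × 20.34 = 156.4146 kJ
n = 9.41 / 342.3 = 0.02749 mol
q_rxn = −q_cal = -156.4146 kJ
ΔH = -156.4146 / 0.02749 = -5690 kJ/mol

ΔH = -5690 kJ/mol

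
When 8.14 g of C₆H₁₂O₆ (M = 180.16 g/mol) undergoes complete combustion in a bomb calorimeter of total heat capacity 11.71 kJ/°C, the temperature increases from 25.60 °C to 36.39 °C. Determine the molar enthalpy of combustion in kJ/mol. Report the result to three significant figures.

ΔH = -2800 kJ/mol

ΔT = 36.39 − 25.60 = 10.79 °C
q_cal = C_cal × ΔT = 11.71 × 10.79 = 126.3509 kJ
n = 8.14 / 180.16 = 0.04518 mol
q_rxn = −q_cal = -126.3509 kJ
ΔH = -126.3509 / 0.04518 = -2797 kJ/mol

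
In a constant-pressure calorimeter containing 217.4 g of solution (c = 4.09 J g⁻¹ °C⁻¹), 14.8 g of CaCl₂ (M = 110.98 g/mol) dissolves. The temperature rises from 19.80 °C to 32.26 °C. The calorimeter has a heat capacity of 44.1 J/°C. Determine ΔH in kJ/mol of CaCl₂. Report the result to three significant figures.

|ΔT| = |32.26 − 19.80| = 12.46 °C
|q_surr| = (217.4 × 4.09 + 44.1) × 12.46 = 933.266 × 12.46 = 11630 J
n(CaCl₂) = 14.8 / 110.98 = 0.1334 mol
Temperature rose, so q_rxn = −|q_surr| = -11.63 kJ
ΔH = q_rxn / n = -87.18 kJ/mol

ΔH = -87.2 kJ/mol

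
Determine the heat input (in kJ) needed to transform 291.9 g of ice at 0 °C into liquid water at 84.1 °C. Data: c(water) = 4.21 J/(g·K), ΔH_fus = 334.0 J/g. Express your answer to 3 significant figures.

q = 201 kJ

q1 (melt at 0 °C): 291.9 × 334.0 = 97495 J
q2 (heat water 0.0→84.1 °C): 291.9 × 4.21 × 84.1 = 103350 J
Total: 97495 + 103350 = 200845 J = 201 kJ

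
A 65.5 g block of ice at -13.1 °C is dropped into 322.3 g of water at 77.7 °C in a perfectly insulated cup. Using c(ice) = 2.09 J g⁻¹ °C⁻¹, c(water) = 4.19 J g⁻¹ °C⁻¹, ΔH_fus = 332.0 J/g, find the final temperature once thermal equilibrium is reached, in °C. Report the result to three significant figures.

T_f = 50.1 °C

Heat to bring ice to 0 °C and melt it: q₁ = 65.5×2.09×13.1 + 65.5×332.0 = 23539 J
Heat the water can supply cooling to 0 °C: 322.3×4.19×77.7 = 104929 J > q₁, so all ice melts.
Energy balance: 322.3×4.19×(77.7 − T) = 23539 + 65.5×4.19×(T − 0)
1350.437(77.7 − T) = 23539 + 274.445 T
104929 − 23539 = 1624.882 T
T = 81390 / 1624.882 = 50.09 °C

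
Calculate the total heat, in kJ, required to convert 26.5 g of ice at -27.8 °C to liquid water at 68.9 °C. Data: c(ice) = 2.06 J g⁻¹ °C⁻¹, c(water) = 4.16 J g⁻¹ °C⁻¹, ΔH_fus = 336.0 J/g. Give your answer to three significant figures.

q1 (heat ice -27.8→0.0 °C): 26.5 × 2.06 × 27.8 = 1518 J
q2 (melt at 0 °C): 26.5 × 336.0 = 8904 J
q3 (heat water 0.0→68.9 °C): 26.5 × 4.16 × 68.9 = 7596 J
Total: 1518 + 8904 + 7596 = 18018 J = 18.0 kJ

q = 18.0 kJ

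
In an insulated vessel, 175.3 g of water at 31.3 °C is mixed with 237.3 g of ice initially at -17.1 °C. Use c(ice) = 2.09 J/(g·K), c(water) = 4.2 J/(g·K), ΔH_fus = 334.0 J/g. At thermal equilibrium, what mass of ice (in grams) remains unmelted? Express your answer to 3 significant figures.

m_ice remaining = 194 g

Heat to warm all ice to 0 °C: 237.3×2.09×17.1 = 8480.9 J
Heat released by water cooling to 0 °C: 175.3×4.2×31.3 = 23045 J
23045 J < 8480.9 + 237.3×334.0 = 87739.1 J, so not all ice melts; final T = 0 °C.
Heat left for melting: 23045 − 8480.9 = 14564.1 J
Mass melted = 14564.1 / 334.0 = 43.61 g
Ice remaining = 237.3 − 43.61 = 193.69 g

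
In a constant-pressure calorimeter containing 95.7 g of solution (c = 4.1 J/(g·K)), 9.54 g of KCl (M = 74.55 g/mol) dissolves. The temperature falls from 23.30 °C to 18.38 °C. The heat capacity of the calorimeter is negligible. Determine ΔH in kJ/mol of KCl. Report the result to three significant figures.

ΔH = 15.1 kJ/mol

|ΔT| = |18.38 − 23.30| = 4.92 °C
|q_surr| = (95.7 × 4.1) × 4.92 = 392.37 × 4.92 = 1930 J
n(KCl) = 9.54 / 74.55 = 0.1280 mol
Temperature fell, so q_rxn = +|q_surr| = 1.930 kJ
ΔH = q_rxn / n = 15.08 kJ/mol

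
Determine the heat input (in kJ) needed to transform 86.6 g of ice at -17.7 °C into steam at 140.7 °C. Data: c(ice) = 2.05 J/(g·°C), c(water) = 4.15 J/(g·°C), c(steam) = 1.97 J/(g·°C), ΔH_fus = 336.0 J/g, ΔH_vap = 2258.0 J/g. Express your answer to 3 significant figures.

q1 (heat ice -17.7→0.0 °C): 86.6 × 2.05 × 17.7 = 3142 J
q2 (melt at 0 °C): 86.6 × 336.0 = 29098 J
q3 (heat water 0.0→100.0 °C): 86.6 × 4.15 × 100.0 = 35939 J
q4 (vaporize at 100 °C): 86.6 × 2258.0 = 195543 J
q5 (heat steam 100.0→140.7 °C): 86.6 × 1.97 × 40.7 = 6944 J
Total: 3142 + 29098 + 35939 + 195543 + 6944 = 270666 J = 271 kJ

q = 271 kJ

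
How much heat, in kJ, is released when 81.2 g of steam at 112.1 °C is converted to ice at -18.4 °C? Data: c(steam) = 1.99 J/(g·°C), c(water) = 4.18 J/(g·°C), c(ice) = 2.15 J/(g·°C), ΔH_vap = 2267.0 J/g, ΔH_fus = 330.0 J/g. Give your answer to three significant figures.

q1 (cool steam 112.1→100 °C): 81.2 × 1.99 × 12.1 = 1955 J
q2 (condense at 100 °C): 81.2 × 2267.0 = 184080 J
q3 (cool water 100→0 °C): 81.2 × 4.18 × 100.0 = 33942 J
q4 (freeze at 0 °C): 81.2 × 330.0 = 26796 J
q5 (cool ice 0→-18.4 °C): 81.2 × 2.15 × 18.4 = 3212 J
Total: 1955 + 184080 + 33942 + 26796 + 3212 = 249985 J = 250 kJ

q = 250 kJ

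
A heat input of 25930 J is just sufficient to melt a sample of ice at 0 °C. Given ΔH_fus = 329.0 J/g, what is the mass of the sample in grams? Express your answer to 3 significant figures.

m = q / ΔH_fus = 25930 J / 329.0 J/g = 78.8 g

m = 78.8 g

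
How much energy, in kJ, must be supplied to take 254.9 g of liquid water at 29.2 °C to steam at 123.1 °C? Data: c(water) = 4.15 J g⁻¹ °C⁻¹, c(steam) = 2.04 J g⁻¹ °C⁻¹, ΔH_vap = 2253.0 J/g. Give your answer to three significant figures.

q1 (heat water 29.2→100.0 °C): 254.9 × 4.15 × 70.8 = 74895 J
q2 (vaporize at 100 °C): 254.9 × 2253.0 = 574290 J
q3 (heat steam 100.0→123.1 °C): 254.9 × 2.04 × 23.1 = 12012 J
Total: 74895 + 574290 + 12012 = 661197 J = 661 kJ

q = 661 kJ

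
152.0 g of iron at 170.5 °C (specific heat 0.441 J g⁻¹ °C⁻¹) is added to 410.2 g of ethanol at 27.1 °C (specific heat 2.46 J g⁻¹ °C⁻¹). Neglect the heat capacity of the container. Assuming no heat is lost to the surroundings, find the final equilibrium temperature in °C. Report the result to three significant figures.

Heat lost by iron = heat gained by ethanol.
(152.0)(0.441)(170.5 − T) = (410.2)(2.46)(T − 27.1)
67.032 (170.5 − T) = 1009.092 (T − 27.1)
11429 − 67.032 T = 1009.092 T − 27346
38775 = 1076.124 T
T = 36.03 °C

T_f = 36.0 °C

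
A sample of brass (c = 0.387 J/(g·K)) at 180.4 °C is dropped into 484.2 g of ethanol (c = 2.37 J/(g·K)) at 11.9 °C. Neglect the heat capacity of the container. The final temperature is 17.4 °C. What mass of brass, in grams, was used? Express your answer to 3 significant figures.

m = 100 g

q_gained = (484.2 × 2.37) × (17.4 − 11.9) = 6312 J
q_lost = m × 0.387 × (180.4 − 17.4) = 63.081 m
m = 6312 / 63.081 = 100 g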